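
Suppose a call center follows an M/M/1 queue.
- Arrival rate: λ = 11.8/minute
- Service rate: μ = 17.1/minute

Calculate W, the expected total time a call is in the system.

First, compute utilization: ρ = λ/μ = 11.8/17.1 = 0.6901
For M/M/1: W = 1/(μ-λ)
W = 1/(17.1-11.8) = 1/5.30
W = 0.1887 minutes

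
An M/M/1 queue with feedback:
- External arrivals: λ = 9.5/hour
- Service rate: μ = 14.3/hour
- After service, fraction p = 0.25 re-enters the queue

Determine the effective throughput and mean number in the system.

Effective arrival rate: λ_eff = λ/(1-p) = 9.5/(1-0.25) = 9.5/0.75 = 12.66667
ρ = λ_eff/μ = 12.66667/14.3 = 0.885781
L = ρ/(1-ρ) = 0.885781/(1-0.885781) = 7.7551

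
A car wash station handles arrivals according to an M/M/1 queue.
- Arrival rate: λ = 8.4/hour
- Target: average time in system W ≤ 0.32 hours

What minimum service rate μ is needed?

For M/M/1: W = 1/(μ-λ)
Need W ≤ 0.32, so 1/(μ-λ) ≤ 0.32
μ - λ ≥ 1/0.32 = 3.1250
μ ≥ 8.4 + 3.1250 = 11.5250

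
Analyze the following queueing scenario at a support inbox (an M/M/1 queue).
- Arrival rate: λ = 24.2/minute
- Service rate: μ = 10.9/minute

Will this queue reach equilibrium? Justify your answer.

Stability requires ρ = λ/(cμ) < 1
ρ = 24.2/(1 × 10.9) = 24.2/10.90 = 2.2202
Since 2.2202 ≥ 1, the system is UNSTABLE.
Queue grows without bound. Need μ > λ = 24.2.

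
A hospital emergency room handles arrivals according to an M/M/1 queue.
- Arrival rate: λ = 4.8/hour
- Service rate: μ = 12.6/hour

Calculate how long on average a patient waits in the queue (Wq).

First, compute utilization: ρ = λ/μ = 4.8/12.6 = 0.3810
For M/M/1: Wq = λ/(μ(μ-λ))
Wq = 4.8/(12.6 × (12.6-4.8))
Wq = 4.8/(12.6 × 7.80)
Wq = 0.04884 hours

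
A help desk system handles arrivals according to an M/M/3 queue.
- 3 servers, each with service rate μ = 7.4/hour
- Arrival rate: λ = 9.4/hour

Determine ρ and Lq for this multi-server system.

Traffic intensity: ρ = λ/(cμ) = 9.4/(3×7.4) = 0.4234
Since ρ = 0.4234 < 1, system is stable.
Offered load a = λ/μ = cρ = 9.4/7.4 = 1.2703
P₀ = [ Σₙ₌₀^2 aⁿ/n! + a^3/(3!(1-ρ)) ]⁻¹
Σ = a^0/0! + a^1/1! + a^2/2! = 1.0000 + 1.2703 + 0.8068 = 3.0771
a^3/(3!(1-ρ)) = 2.0497/(6 × 0.5766) = 0.5925
P₀ = 1/(3.0771 + 0.5925) = 0.2725
Lq = P₀·a^3·ρ / (3!(1-ρ)²) = 0.2725 × 2.0497 × 0.4234 / (6 × 0.3324) = 0.1186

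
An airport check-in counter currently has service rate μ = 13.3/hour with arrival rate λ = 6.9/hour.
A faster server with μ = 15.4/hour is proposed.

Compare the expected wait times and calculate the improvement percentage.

System 1: ρ₁ = 6.9/13.3 = 0.5188, W₁ = 1/(13.3-6.9) = 0.1562
System 2: ρ₂ = 6.9/15.4 = 0.4481, W₂ = 1/(15.4-6.9) = 0.1176
Improvement: (W₁-W₂)/W₁ = (0.1562-0.1176)/0.1562 = 24.71%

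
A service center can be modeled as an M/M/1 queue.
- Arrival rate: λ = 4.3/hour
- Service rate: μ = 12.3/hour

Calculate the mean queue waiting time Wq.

First, compute utilization: ρ = λ/μ = 4.3/12.3 = 0.3496
For M/M/1: Wq = λ/(μ(μ-λ))
Wq = 4.3/(12.3 × (12.3-4.3))
Wq = 4.3/(12.3 × 8.00)
Wq = 0.04370 hours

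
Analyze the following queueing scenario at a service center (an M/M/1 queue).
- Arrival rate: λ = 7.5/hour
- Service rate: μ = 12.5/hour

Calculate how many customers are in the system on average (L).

ρ = λ/μ = 7.5/12.5 = 0.6000
For M/M/1: L = λ/(μ-λ)
L = 7.5/(12.5-7.5) = 7.5/5.00
L = 1.5000 customers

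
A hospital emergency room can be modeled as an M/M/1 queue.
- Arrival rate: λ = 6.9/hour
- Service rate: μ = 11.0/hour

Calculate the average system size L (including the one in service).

ρ = λ/μ = 6.9/11.0 = 0.6273
For M/M/1: L = λ/(μ-λ)
L = 6.9/(11.0-6.9) = 6.9/4.10
L = 1.6829 patients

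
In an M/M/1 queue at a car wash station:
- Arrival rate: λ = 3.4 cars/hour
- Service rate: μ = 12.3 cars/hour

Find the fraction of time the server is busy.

Server utilization: ρ = λ/μ
ρ = 3.4/12.3 = 0.2764
The server is busy 27.64% of the time.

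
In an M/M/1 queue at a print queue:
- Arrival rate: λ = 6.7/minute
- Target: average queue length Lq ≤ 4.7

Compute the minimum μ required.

For M/M/1: Lq = λ²/(μ(μ-λ))
Need Lq ≤ 4.7, i.e. μ(μ-λ) ≥ λ²/4.7
μ² - 6.7μ - 44.89/4.7 ≥ 0  →  μ² - 6.7μ - 9.551064 ≥ 0
Quadratic formula (positive root): μ = [λ + √(λ² + 4×9.551064)]/2
Discriminant: 44.89 + 4×9.551064 = 83.0943, √83.0943 = 9.1156
μ ≥ (6.7 + 9.1156)/2 = 7.9078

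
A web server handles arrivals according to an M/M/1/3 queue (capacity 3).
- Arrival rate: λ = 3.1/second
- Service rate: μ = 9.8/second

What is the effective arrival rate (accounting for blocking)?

ρ = λ/μ = 3.1/9.8 = 0.31633
P₀ = (1-ρ)/(1-ρ^(K+1)) = (1-0.31633)/(1-0.31633^4) = 0.6837/0.9900 = 0.6906
P_K = P₀×ρ^K = 0.6906 × 0.31633^3 = 0.6906 × 0.03165 = 0.02186
λ_eff = λ(1-P_K) = 3.1 × (1 - 0.02186) = 3.1 × 0.97814 = 3.0322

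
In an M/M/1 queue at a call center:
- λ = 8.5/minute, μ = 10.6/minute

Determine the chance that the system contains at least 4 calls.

ρ = λ/μ = 8.5/10.6 = 0.8019
P(N ≥ n) = ρⁿ
P(N ≥ 4) = 0.8019^4
P(N ≥ 4) = 0.4135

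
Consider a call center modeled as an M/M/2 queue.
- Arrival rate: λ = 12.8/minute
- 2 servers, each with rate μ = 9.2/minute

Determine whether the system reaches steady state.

Stability requires ρ = λ/(cμ) < 1
ρ = 12.8/(2 × 9.2) = 12.8/18.40 = 0.6957
Since 0.6957 < 1, the system is STABLE.
The servers are busy 69.57% of the time.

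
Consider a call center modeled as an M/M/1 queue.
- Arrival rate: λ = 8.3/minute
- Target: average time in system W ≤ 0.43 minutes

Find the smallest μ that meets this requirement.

For M/M/1: W = 1/(μ-λ)
Need W ≤ 0.43, so 1/(μ-λ) ≤ 0.43
μ - λ ≥ 1/0.43 = 2.3256
μ ≥ 8.3 + 2.3256 = 10.6256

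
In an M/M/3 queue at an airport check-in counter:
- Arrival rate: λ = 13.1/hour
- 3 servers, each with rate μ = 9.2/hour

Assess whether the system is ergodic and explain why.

Stability requires ρ = λ/(cμ) < 1
ρ = 13.1/(3 × 9.2) = 13.1/27.60 = 0.4746
Since 0.4746 < 1, the system is STABLE.
The servers are busy 47.46% of the time.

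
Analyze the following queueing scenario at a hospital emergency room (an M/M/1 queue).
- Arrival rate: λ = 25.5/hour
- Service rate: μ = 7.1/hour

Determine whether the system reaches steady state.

Stability requires ρ = λ/(cμ) < 1
ρ = 25.5/(1 × 7.1) = 25.5/7.10 = 3.5915
Since 3.5915 ≥ 1, the system is UNSTABLE.
Queue grows without bound. Need μ > λ = 25.5.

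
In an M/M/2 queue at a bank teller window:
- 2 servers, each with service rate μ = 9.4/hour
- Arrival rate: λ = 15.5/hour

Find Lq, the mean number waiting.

Traffic intensity: ρ = λ/(cμ) = 15.5/(2×9.4) = 0.8245
Since ρ = 0.8245 < 1, system is stable.
Offered load a = λ/μ = cρ = 15.5/9.4 = 1.6489
P₀ = [ Σₙ₌₀^1 aⁿ/n! + a^2/(2!(1-ρ)) ]⁻¹
Σ = a^0/0! + a^1/1! = 1.0000 + 1.6489 = 2.6489
a^2/(2!(1-ρ)) = 2.71899/(2 × 0.175532) = 7.7450
P₀ = 1/(2.6489 + 7.7450) = 0.09621
Lq = P₀·a^2·ρ / (2!(1-ρ)²) = 0.0962099 × 2.71899 × 0.824468 / (2 × 0.0308115) = 3.4999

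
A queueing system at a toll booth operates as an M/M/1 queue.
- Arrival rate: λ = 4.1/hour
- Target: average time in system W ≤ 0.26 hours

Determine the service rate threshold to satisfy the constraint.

For M/M/1: W = 1/(μ-λ)
Need W ≤ 0.26, so 1/(μ-λ) ≤ 0.26
μ - λ ≥ 1/0.26 = 3.8462
μ ≥ 4.1 + 3.8462 = 7.9462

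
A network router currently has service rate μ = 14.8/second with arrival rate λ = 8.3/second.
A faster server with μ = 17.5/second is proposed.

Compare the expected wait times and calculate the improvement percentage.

System 1: ρ₁ = 8.3/14.8 = 0.5608, W₁ = 1/(14.8-8.3) = 0.15385
System 2: ρ₂ = 8.3/17.5 = 0.4743, W₂ = 1/(17.5-8.3) = 0.10870
Improvement: (W₁-W₂)/W₁ = (0.15385-0.10870)/0.15385 = 29.35%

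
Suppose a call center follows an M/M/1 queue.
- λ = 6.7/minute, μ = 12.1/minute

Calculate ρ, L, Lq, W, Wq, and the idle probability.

Step 1: ρ = λ/μ = 6.7/12.1 = 0.5537
Step 2: L = λ/(μ-λ) = 6.7/5.40 = 1.2407
Step 3: Lq = λ²/(μ(μ-λ)) = 44.89/(12.1×5.40) = 0.6870
Step 4: W = 1/(μ-λ) = 1/5.40 = 0.185185
Step 5: Wq = λ/(μ(μ-λ)) = 6.7/(12.1×5.40) = 0.1025
Step 6: P(0) = 1-ρ = 0.4463
Verify: L = λW = 6.7×0.185185 = 1.2407 ✔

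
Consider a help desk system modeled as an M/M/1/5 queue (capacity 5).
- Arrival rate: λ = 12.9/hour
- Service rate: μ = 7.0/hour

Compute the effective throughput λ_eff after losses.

ρ = λ/μ = 12.9/7.0 = 1.84286
P₀ = (1-ρ)/(1-ρ^(K+1)) = (1-1.84286)/(1-1.84286^6) = -0.8429/-38.1700 = 0.02208
P_K = P₀×ρ^K = 0.02208 × 1.84286^5 = 0.02208 × 21.2550 = 0.4693
λ_eff = λ(1-P_K) = 12.9 × (1 - 0.46935) = 12.9 × 0.53065 = 6.8454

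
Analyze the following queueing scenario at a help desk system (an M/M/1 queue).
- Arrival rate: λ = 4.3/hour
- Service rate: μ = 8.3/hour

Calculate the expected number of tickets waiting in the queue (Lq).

ρ = λ/μ = 4.3/8.3 = 0.5181
For M/M/1: Lq = λ²/(μ(μ-λ))
Lq = 18.49/(8.3 × 4.00)
Lq = 0.5569 tickets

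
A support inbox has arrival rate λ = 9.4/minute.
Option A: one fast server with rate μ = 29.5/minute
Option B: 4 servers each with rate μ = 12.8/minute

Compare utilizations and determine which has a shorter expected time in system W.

Option A: single server μ = 29.5 (M/M/1)
  ρ_A = 9.4/29.5 = 0.3186
  W_A = 1/(μ-λ) = 1/(29.5-9.4) = 1/20.10 = 0.04975

Option B: 4 servers μ = 12.8 (M/M/4)
  ρ_B = λ/(cμ) = 9.4/(4×12.8) = 0.1836
  Offered load a = λ/μ = cρ = 9.4/12.8 = 0.7344
  P₀ = [ Σₙ₌₀^3 aⁿ/n! + a^4/(4!(1-ρ)) ]⁻¹
  Σ = a^0/0! + a^1/1! + a^2/2! + a^3/3! = 1.0000 + 0.73438 + 0.26965 + 0.066009 = 2.0700
  a^4/(4!(1-ρ)) = 0.29085/(24 × 0.81641) = 0.01484
  P₀ = 1/(2.07004 + 0.0148441) = 0.4796
  Lq = P₀·a^4·ρ / (4!(1-ρ)²) = 0.4796 × 0.2909 × 0.1836 / (24 × 0.6665) = 0.001601
  Wq_B = Lq/λ = 0.0016011/9.4 = 0.00017033
  W_B = Wq_B + 1/μ = 0.00017033 + 0.078125 = 0.07830

Since W_A = 0.04975 < W_B = 0.07830, Option A (single fast server) has the shorter time in system.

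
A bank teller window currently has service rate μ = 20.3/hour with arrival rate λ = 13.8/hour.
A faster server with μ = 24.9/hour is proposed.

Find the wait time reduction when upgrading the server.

System 1: ρ₁ = 13.8/20.3 = 0.6798, W₁ = 1/(20.3-13.8) = 0.15385
System 2: ρ₂ = 13.8/24.9 = 0.5542, W₂ = 1/(24.9-13.8) = 0.090090
Improvement: (W₁-W₂)/W₁ = (0.15385-0.090090)/0.15385 = 41.44%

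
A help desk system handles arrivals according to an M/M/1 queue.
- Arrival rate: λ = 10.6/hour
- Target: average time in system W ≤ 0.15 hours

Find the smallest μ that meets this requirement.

For M/M/1: W = 1/(μ-λ)
Need W ≤ 0.15, so 1/(μ-λ) ≤ 0.15
μ - λ ≥ 1/0.15 = 6.6667
μ ≥ 10.6 + 6.6667 = 17.2667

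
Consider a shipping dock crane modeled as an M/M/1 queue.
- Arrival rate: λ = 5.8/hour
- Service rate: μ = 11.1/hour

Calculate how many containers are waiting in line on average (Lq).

ρ = λ/μ = 5.8/11.1 = 0.5225
For M/M/1: Lq = λ²/(μ(μ-λ))
Lq = 33.64/(11.1 × 5.30)
Lq = 0.5718 containers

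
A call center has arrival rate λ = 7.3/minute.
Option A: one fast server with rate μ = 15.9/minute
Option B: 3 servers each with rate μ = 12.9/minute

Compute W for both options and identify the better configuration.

Option A: single server μ = 15.9 (M/M/1)
  ρ_A = 7.3/15.9 = 0.4591
  W_A = 1/(μ-λ) = 1/(15.9-7.3) = 1/8.60 = 0.1163

Option B: 3 servers μ = 12.9 (M/M/3)
  ρ_B = λ/(cμ) = 7.3/(3×12.9) = 0.1886
  Offered load a = λ/μ = cρ = 7.3/12.9 = 0.5659
  P₀ = [ Σₙ₌₀^2 aⁿ/n! + a^3/(3!(1-ρ)) ]⁻¹
  Σ = a^0/0! + a^1/1! + a^2/2! = 1.0000 + 0.5659 + 0.1601 = 1.7260
  a^3/(3!(1-ρ)) = 0.1812/(6 × 0.8114) = 0.03722
  P₀ = 1/(1.7260 + 0.03722) = 0.5671
  Lq = P₀·a^3·ρ / (3!(1-ρ)²) = 0.56714 × 0.18122 × 0.18863 / (6 × 0.65832) = 0.004908
  Wq_B = Lq/λ = 0.004908/7.3 = 0.0006723
  W_B = Wq_B + 1/μ = 0.0006723 + 0.07752 = 0.07819

Since W_B = 0.07819 < W_A = 0.1163, Option B (multiple servers) has the shorter time in system.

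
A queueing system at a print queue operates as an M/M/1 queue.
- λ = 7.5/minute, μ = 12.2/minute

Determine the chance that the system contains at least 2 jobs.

ρ = λ/μ = 7.5/12.2 = 0.61475
P(N ≥ n) = ρⁿ
P(N ≥ 2) = 0.61475^2
P(N ≥ 2) = 0.3779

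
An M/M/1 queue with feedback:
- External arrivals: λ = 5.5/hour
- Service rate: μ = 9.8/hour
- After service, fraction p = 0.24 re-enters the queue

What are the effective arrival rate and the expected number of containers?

Effective arrival rate: λ_eff = λ/(1-p) = 5.5/(1-0.24) = 5.5/0.76 = 7.2368
ρ = λ_eff/μ = 7.2368/9.8 = 0.73845
L = ρ/(1-ρ) = 0.73845/(1-0.73845) = 2.8234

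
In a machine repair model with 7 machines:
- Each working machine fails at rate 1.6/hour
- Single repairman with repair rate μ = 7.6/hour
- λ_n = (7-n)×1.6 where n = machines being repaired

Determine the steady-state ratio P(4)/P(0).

P(4)/P(0) = ∏_{i=0}^{4-1} λ_i/μ_{i+1}
= (7-0)×1.6/7.6 × (7-1)×1.6/7.6 × (7-2)×1.6/7.6 × (7-3)×1.6/7.6
= 1.6501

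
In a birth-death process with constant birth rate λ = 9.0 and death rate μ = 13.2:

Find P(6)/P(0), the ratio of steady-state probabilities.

For constant rates: P(n)/P(0) = (λ/μ)^n
P(6)/P(0) = (9.0/13.2)^6 = 0.68182^6 = 0.1005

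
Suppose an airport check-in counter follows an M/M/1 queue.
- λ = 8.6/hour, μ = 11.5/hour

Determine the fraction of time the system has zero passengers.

ρ = λ/μ = 8.6/11.5 = 0.7478
P(0) = 1 - ρ = 1 - 0.7478 = 0.2522
The server is idle 25.22% of the time.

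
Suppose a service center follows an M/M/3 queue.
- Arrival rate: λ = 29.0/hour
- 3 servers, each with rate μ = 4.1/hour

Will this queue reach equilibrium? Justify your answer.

Stability requires ρ = λ/(cμ) < 1
ρ = 29.0/(3 × 4.1) = 29.0/12.30 = 2.3577
Since 2.3577 ≥ 1, the system is UNSTABLE.
Need c > λ/μ = 29.0/4.1 = 7.07.
Minimum servers needed: c = 8.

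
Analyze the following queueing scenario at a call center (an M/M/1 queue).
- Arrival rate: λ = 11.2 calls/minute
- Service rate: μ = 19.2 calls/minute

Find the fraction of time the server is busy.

Server utilization: ρ = λ/μ
ρ = 11.2/19.2 = 0.5833
The server is busy 58.33% of the time.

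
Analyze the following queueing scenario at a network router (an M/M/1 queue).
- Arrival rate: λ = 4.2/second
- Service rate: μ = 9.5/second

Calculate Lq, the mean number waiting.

ρ = λ/μ = 4.2/9.5 = 0.4421
For M/M/1: Lq = λ²/(μ(μ-λ))
Lq = 17.64/(9.5 × 5.30)
Lq = 0.3503 packets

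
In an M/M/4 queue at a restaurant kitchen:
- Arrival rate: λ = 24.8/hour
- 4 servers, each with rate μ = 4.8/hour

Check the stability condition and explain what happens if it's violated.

Stability requires ρ = λ/(cμ) < 1
ρ = 24.8/(4 × 4.8) = 24.8/19.20 = 1.2917
Since 1.2917 ≥ 1, the system is UNSTABLE.
Need c > λ/μ = 24.8/4.8 = 5.17.
Minimum servers needed: c = 6.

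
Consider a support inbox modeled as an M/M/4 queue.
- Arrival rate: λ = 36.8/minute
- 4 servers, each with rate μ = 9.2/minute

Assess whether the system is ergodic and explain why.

Stability requires ρ = λ/(cμ) < 1
ρ = 36.8/(4 × 9.2) = 36.8/36.80 = 1.0000
Since 1.0000 ≥ 1, the system is UNSTABLE.
Need c > λ/μ = 36.8/9.2 = 4.00.
Minimum servers needed: c = 5.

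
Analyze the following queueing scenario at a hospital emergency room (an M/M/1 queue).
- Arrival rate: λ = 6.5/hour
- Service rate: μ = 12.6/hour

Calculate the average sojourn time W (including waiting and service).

First, compute utilization: ρ = λ/μ = 6.5/12.6 = 0.5159
For M/M/1: W = 1/(μ-λ)
W = 1/(12.6-6.5) = 1/6.10
W = 0.1639 hours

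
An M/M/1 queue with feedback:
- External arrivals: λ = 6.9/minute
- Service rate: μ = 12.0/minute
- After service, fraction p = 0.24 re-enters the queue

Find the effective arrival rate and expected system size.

Effective arrival rate: λ_eff = λ/(1-p) = 6.9/(1-0.24) = 6.9/0.76 = 9.0789
ρ = λ_eff/μ = 9.0789/12.0 = 0.75658
L = ρ/(1-ρ) = 0.75658/(1-0.75658) = 3.1081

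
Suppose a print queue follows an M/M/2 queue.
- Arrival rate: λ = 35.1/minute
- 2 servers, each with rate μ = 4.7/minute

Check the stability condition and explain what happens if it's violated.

Stability requires ρ = λ/(cμ) < 1
ρ = 35.1/(2 × 4.7) = 35.1/9.40 = 3.7340
Since 3.7340 ≥ 1, the system is UNSTABLE.
Need c > λ/μ = 35.1/4.7 = 7.47.
Minimum servers needed: c = 8.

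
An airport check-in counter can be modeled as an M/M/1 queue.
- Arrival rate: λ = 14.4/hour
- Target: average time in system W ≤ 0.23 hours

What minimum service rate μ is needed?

For M/M/1: W = 1/(μ-λ)
Need W ≤ 0.23, so 1/(μ-λ) ≤ 0.23
μ - λ ≥ 1/0.23 = 4.3478
μ ≥ 14.4 + 4.3478 = 18.7478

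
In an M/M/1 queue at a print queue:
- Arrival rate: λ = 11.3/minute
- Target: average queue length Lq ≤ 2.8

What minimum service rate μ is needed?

For M/M/1: Lq = λ²/(μ(μ-λ))
Need Lq ≤ 2.8, i.e. μ(μ-λ) ≥ λ²/2.8
μ² - 11.3μ - 127.69/2.8 ≥ 0  →  μ² - 11.3μ - 45.60357 ≥ 0
Quadratic formula (positive root): μ = [λ + √(λ² + 4×45.60357)]/2
Discriminant: 127.69 + 4×45.60357 = 310.1043, √310.1043 = 17.6098
μ ≥ (11.3 + 17.6098)/2 = 14.4549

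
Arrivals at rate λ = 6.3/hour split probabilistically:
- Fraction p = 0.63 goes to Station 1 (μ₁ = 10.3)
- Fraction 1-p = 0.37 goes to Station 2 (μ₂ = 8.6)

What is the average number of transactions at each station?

Effective rates: λ₁ = 6.3×0.63 = 3.969, λ₂ = 6.3×0.37 = 2.331
Station 1: ρ₁ = 3.969/10.3 = 0.38534, L₁ = ρ₁/(1-ρ₁) = 0.38534/(1-0.38534) = 0.6269
Station 2: ρ₂ = 2.331/8.6 = 0.27105, L₂ = ρ₂/(1-ρ₂) = 0.27105/(1-0.27105) = 0.3718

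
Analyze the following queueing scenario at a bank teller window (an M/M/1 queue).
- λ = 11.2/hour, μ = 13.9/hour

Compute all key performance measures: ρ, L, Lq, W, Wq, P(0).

Step 1: ρ = λ/μ = 11.2/13.9 = 0.8058
Step 2: L = λ/(μ-λ) = 11.2/2.70 = 4.1481
Step 3: Lq = λ²/(μ(μ-λ)) = 125.44/(13.9×2.70) = 3.3424
Step 4: W = 1/(μ-λ) = 1/2.70 = 0.37037
Step 5: Wq = λ/(μ(μ-λ)) = 11.2/(13.9×2.70) = 0.2984
Step 6: P(0) = 1-ρ = 0.1942
Verify: L = λW = 11.2×0.37037 = 4.1481 ✔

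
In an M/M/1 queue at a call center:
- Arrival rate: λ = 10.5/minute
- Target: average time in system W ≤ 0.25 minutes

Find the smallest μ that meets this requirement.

For M/M/1: W = 1/(μ-λ)
Need W ≤ 0.25, so 1/(μ-λ) ≤ 0.25
μ - λ ≥ 1/0.25 = 4.0000
μ ≥ 10.5 + 4.0000 = 14.5000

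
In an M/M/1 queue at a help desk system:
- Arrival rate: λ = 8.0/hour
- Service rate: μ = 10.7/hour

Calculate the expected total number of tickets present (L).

ρ = λ/μ = 8.0/10.7 = 0.7477
For M/M/1: L = λ/(μ-λ)
L = 8.0/(10.7-8.0) = 8.0/2.70
L = 2.9630 tickets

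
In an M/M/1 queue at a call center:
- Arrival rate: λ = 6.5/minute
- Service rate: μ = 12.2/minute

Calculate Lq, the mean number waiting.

ρ = λ/μ = 6.5/12.2 = 0.5328
For M/M/1: Lq = λ²/(μ(μ-λ))
Lq = 42.25/(12.2 × 5.70)
Lq = 0.6076 calls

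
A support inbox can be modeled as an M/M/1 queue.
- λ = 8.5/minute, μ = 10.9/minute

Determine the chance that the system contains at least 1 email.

ρ = λ/μ = 8.5/10.9 = 0.7798
P(N ≥ n) = ρⁿ
P(N ≥ 1) = 0.7798^1
P(N ≥ 1) = 0.7798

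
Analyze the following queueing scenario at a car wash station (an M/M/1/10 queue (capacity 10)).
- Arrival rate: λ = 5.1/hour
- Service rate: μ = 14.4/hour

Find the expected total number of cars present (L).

ρ = λ/μ = 5.1/14.4 = 0.354167
P₀ = (1-ρ)/(1-ρ^(K+1)) = (1-0.354167)/(1-0.354167^11) = 0.6458/1.0000 = 0.6458
P_K = P₀×ρ^K = 0.6458 × 0.354167^10 = 0.6458 × 0.00003105 = 0.00002005
L = ρ[1 - (K+1)ρ^K + Kρ^(K+1)] / [(1-ρ)(1-ρ^(K+1))]
L = 0.354167 × (1 - 11×0.00003105 + 10×0.00001100) / ((1 - 0.354167) × (1 - 0.00001100)) = 0.5483 cars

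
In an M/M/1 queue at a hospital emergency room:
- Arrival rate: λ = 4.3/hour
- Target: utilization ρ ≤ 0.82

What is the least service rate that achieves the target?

ρ = λ/μ, so μ = λ/ρ
μ ≥ 4.3/0.82 = 5.2439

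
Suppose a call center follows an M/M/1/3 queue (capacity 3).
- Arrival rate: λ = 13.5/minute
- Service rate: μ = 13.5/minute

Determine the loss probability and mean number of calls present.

ρ = λ/μ = 13.5/13.5 = 1 exactly.
With ρ = 1 the usual (1-ρ)/(1-ρ^(K+1)) form is 0/0; instead every state 0..K is equally likely.
P₀ = 1/(K+1) = 1/4 = 0.2500
P_K = P₀×ρ^K = P₀ = 0.2500
Blocking probability P_3 = 0.2500 (25.00%)
L = K/2 = 3/2 = 1.5000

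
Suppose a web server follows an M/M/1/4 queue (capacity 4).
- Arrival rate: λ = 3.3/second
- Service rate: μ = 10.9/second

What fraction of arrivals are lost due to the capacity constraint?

ρ = λ/μ = 3.3/10.9 = 0.30275
P₀ = (1-ρ)/(1-ρ^(K+1)) = (1-0.30275)/(1-0.30275^5) = 0.69725/0.99746 = 0.6990
P_K = P₀×ρ^K = 0.69903 × 0.30275^4 = 0.69903 × 0.0084011 = 0.005873
Blocking probability = 0.59%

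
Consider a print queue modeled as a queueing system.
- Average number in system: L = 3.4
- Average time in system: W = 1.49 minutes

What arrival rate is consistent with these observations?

Little's Law: L = λW, so λ = L/W
λ = 3.4/1.49 = 2.2819 jobs/minute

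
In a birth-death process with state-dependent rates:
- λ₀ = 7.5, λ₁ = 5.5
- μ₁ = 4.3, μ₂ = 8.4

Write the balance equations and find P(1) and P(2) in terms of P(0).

Balance equations:
State 0: λ₀P₀ = μ₁P₁ → P₁ = (λ₀/μ₁)P₀ = (7.5/4.3)P₀ = 1.7442P₀
State 1: P₂ = (λ₀λ₁)/(μ₁μ₂)P₀ = (7.5×5.5)/(4.3×8.4)P₀ = 1.1420P₀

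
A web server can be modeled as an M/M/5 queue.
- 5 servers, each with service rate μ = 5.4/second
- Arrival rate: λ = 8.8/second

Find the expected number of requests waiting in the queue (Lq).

Traffic intensity: ρ = λ/(cμ) = 8.8/(5×5.4) = 0.3259
Since ρ = 0.3259 < 1, system is stable.
Offered load a = λ/μ = cρ = 8.8/5.4 = 1.6296
P₀ = [ Σₙ₌₀^4 aⁿ/n! + a^5/(5!(1-ρ)) ]⁻¹
Σ = a^0/0! + a^1/1! + a^2/2! + a^3/3! + a^4/4! = 1.0000 + 1.6296 + 1.3278 + 0.7213 + 0.2939 = 4.9726
a^5/(5!(1-ρ)) = 11.4933/(120 × 0.6741) = 0.1421
P₀ = 1/(4.9726 + 0.1421) = 0.1955
Lq = P₀·a^5·ρ / (5!(1-ρ)²) = 0.1955 × 11.4933 × 0.3259 / (120 × 0.4544) = 0.01343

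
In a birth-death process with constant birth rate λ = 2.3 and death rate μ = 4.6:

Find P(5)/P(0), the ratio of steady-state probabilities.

For constant rates: P(n)/P(0) = (λ/μ)^n
P(5)/P(0) = (2.3/4.6)^5 = 0.5000^5 = 0.03125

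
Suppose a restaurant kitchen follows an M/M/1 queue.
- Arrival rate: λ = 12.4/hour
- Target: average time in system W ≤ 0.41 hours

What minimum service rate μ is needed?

For M/M/1: W = 1/(μ-λ)
Need W ≤ 0.41, so 1/(μ-λ) ≤ 0.41
μ - λ ≥ 1/0.41 = 2.4390
μ ≥ 12.4 + 2.4390 = 14.8390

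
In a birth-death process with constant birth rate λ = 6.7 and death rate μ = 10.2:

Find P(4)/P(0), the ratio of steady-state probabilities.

For constant rates: P(n)/P(0) = (λ/μ)^n
P(4)/P(0) = (6.7/10.2)^4 = 0.6569^4 = 0.1862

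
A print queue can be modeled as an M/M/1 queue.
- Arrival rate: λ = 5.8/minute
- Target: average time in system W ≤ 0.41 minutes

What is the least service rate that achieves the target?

For M/M/1: W = 1/(μ-λ)
Need W ≤ 0.41, so 1/(μ-λ) ≤ 0.41
μ - λ ≥ 1/0.41 = 2.4390
μ ≥ 5.8 + 2.4390 = 8.2390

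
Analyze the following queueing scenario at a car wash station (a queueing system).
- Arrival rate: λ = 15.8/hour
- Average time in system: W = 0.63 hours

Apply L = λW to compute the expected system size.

Little's Law: L = λW
L = 15.8 × 0.63 = 9.9540 cars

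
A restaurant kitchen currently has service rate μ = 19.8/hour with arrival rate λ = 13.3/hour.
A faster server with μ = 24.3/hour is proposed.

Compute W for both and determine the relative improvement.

System 1: ρ₁ = 13.3/19.8 = 0.6717, W₁ = 1/(19.8-13.3) = 0.15385
System 2: ρ₂ = 13.3/24.3 = 0.5473, W₂ = 1/(24.3-13.3) = 0.090909
Improvement: (W₁-W₂)/W₁ = (0.15385-0.090909)/0.15385 = 40.91%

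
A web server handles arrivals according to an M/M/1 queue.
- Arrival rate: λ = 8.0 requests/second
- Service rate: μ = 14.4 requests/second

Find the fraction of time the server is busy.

Server utilization: ρ = λ/μ
ρ = 8.0/14.4 = 0.5556
The server is busy 55.56% of the time.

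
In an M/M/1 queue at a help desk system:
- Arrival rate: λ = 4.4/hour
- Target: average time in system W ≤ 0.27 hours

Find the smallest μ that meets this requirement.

For M/M/1: W = 1/(μ-λ)
Need W ≤ 0.27, so 1/(μ-λ) ≤ 0.27
μ - λ ≥ 1/0.27 = 3.7037
μ ≥ 4.4 + 3.7037 = 8.1037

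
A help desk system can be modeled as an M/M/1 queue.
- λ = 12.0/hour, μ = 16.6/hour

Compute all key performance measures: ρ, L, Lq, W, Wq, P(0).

Step 1: ρ = λ/μ = 12.0/16.6 = 0.7229
Step 2: L = λ/(μ-λ) = 12.0/4.60 = 2.6087
Step 3: Lq = λ²/(μ(μ-λ)) = 144.00/(16.6×4.60) = 1.8858
Step 4: W = 1/(μ-λ) = 1/4.60 = 0.21739
Step 5: Wq = λ/(μ(μ-λ)) = 12.0/(16.6×4.60) = 0.1572
Step 6: P(0) = 1-ρ = 0.2771
Verify: L = λW = 12.0×0.21739 = 2.6087 ✔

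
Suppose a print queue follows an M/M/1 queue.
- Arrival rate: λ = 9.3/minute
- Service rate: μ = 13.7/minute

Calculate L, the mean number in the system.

ρ = λ/μ = 9.3/13.7 = 0.6788
For M/M/1: L = λ/(μ-λ)
L = 9.3/(13.7-9.3) = 9.3/4.40
L = 2.1136 jobs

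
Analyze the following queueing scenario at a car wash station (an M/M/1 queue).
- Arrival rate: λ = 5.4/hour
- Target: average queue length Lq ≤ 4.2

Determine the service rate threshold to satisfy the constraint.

For M/M/1: Lq = λ²/(μ(μ-λ))
Need Lq ≤ 4.2, i.e. μ(μ-λ) ≥ λ²/4.2
μ² - 5.4μ - 29.16/4.2 ≥ 0  →  μ² - 5.4μ - 6.94286 ≥ 0
Quadratic formula (positive root): μ = [λ + √(λ² + 4×6.94286)]/2
Discriminant: 29.16 + 4×6.94286 = 56.9314, √56.9314 = 7.5453
μ ≥ (5.4 + 7.5453)/2 = 6.4726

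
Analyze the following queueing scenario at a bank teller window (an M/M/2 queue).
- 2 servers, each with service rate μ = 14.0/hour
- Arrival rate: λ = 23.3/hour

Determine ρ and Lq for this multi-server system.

Traffic intensity: ρ = λ/(cμ) = 23.3/(2×14.0) = 0.8321
Since ρ = 0.8321 < 1, system is stable.
Offered load a = λ/μ = cρ = 23.3/14.0 = 1.6643
P₀ = [ Σₙ₌₀^1 aⁿ/n! + a^2/(2!(1-ρ)) ]⁻¹
Σ = a^0/0! + a^1/1! = 1.0000 + 1.6643 = 2.6643
a^2/(2!(1-ρ)) = 2.76985/(2 × 0.167857) = 8.2506
P₀ = 1/(2.6643 + 8.2506) = 0.09162
Lq = P₀·a^2·ρ / (2!(1-ρ)²) = 0.0916179 × 2.76985 × 0.832143 / (2 × 0.0281760) = 3.7474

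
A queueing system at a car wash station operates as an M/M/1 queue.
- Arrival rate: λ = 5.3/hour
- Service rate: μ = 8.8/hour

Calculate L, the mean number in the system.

ρ = λ/μ = 5.3/8.8 = 0.6023
For M/M/1: L = λ/(μ-λ)
L = 5.3/(8.8-5.3) = 5.3/3.50
L = 1.5143 cars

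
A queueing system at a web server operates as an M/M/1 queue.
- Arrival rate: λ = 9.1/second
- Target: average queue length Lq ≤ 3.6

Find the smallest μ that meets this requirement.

For M/M/1: Lq = λ²/(μ(μ-λ))
Need Lq ≤ 3.6, i.e. μ(μ-λ) ≥ λ²/3.6
μ² - 9.1μ - 82.81/3.6 ≥ 0  →  μ² - 9.1μ - 23.00278 ≥ 0
Quadratic formula (positive root): μ = [λ + √(λ² + 4×23.00278)]/2
Discriminant: 82.81 + 4×23.00278 = 174.8211, √174.8211 = 13.2220
μ ≥ (9.1 + 13.2220)/2 = 11.1610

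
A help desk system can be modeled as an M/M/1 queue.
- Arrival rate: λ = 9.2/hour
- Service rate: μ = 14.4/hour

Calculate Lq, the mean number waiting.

ρ = λ/μ = 9.2/14.4 = 0.6389
For M/M/1: Lq = λ²/(μ(μ-λ))
Lq = 84.64/(14.4 × 5.20)
Lq = 1.1303 tickets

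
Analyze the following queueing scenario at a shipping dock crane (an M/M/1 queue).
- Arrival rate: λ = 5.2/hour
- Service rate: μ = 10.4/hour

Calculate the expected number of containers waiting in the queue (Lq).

ρ = λ/μ = 5.2/10.4 = 0.5000
For M/M/1: Lq = λ²/(μ(μ-λ))
Lq = 27.04/(10.4 × 5.20)
Lq = 0.5000 containers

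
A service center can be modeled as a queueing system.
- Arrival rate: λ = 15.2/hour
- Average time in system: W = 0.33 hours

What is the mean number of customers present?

Little's Law: L = λW
L = 15.2 × 0.33 = 5.0160 customers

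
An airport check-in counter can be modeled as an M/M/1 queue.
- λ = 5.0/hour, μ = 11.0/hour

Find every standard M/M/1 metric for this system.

Step 1: ρ = λ/μ = 5.0/11.0 = 0.4545
Step 2: L = λ/(μ-λ) = 5.0/6.00 = 0.8333
Step 3: Lq = λ²/(μ(μ-λ)) = 25.00/(11.0×6.00) = 0.3788
Step 4: W = 1/(μ-λ) = 1/6.00 = 0.166667
Step 5: Wq = λ/(μ(μ-λ)) = 5.0/(11.0×6.00) = 0.07576
Step 6: P(0) = 1-ρ = 0.5455
Verify: L = λW = 5.0×0.166667 = 0.8333 ✔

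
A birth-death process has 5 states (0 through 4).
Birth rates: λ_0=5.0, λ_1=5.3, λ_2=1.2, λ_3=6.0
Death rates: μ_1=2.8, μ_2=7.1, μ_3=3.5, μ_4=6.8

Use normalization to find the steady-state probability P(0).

Ratios P(n)/P(0) = (λ₀···λₙ₋₁)/(μ₁···μₙ):
P(1)/P(0) = (5.0)/(2.8) = 1.7857
P(2)/P(0) = (5.0×5.3)/(2.8×7.1) = 1.3330
P(3)/P(0) = (5.0×5.3×1.2)/(2.8×7.1×3.5) = 0.4570
P(4)/P(0) = (5.0×5.3×1.2×6.0)/(2.8×7.1×3.5×6.8) = 0.4033

Normalization: ∑ P(n) = 1
P(0) × (1.0000 + 1.7857 + 1.3330 + 0.4570 + 0.4033) = 1
P(0) × 4.9790 = 1
P(0) = 1/4.9790 = 0.2008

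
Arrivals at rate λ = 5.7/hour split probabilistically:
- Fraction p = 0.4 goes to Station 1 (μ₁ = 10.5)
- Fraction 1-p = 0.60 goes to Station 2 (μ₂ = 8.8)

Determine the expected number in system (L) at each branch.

Effective rates: λ₁ = 5.7×0.4 = 2.28, λ₂ = 5.7×0.60 = 3.42
Station 1: ρ₁ = 2.28/10.5 = 0.21714, L₁ = ρ₁/(1-ρ₁) = 0.21714/(1-0.21714) = 0.2774
Station 2: ρ₂ = 3.42/8.8 = 0.38864, L₂ = ρ₂/(1-ρ₂) = 0.38864/(1-0.38864) = 0.6357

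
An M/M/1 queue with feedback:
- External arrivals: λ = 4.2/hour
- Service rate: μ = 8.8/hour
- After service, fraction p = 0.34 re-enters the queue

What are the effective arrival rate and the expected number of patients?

Effective arrival rate: λ_eff = λ/(1-p) = 4.2/(1-0.34) = 4.2/0.66 = 6.3636
ρ = λ_eff/μ = 6.3636/8.8 = 0.72314
L = ρ/(1-ρ) = 0.72314/(1-0.72314) = 2.6119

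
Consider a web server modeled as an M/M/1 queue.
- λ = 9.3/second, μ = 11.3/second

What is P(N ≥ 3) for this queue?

ρ = λ/μ = 9.3/11.3 = 0.82301
P(N ≥ n) = ρⁿ
P(N ≥ 3) = 0.82301^3
P(N ≥ 3) = 0.5575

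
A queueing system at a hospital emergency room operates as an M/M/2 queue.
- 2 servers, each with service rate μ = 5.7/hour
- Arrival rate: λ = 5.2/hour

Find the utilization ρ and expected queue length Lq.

Traffic intensity: ρ = λ/(cμ) = 5.2/(2×5.7) = 0.4561
Since ρ = 0.4561 < 1, system is stable.
Offered load a = λ/μ = cρ = 5.2/5.7 = 0.9123
P₀ = [ Σₙ₌₀^1 aⁿ/n! + a^2/(2!(1-ρ)) ]⁻¹
Σ = a^0/0! + a^1/1! = 1.0000 + 0.9123 = 1.9123
a^2/(2!(1-ρ)) = 0.8323/(2 × 0.5439) = 0.7651
P₀ = 1/(1.9123 + 0.7651) = 0.3735
Lq = P₀·a^2·ρ / (2!(1-ρ)²) = 0.3735 × 0.8323 × 0.4561 / (2 × 0.2958) = 0.2397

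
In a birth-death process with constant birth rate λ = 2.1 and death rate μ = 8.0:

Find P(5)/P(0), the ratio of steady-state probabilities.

For constant rates: P(n)/P(0) = (λ/μ)^n
P(5)/P(0) = (2.1/8.0)^5 = 0.2625^5 = 0.001246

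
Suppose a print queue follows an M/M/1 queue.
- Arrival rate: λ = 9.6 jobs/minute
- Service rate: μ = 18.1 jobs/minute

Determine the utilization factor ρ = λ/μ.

Server utilization: ρ = λ/μ
ρ = 9.6/18.1 = 0.5304
The server is busy 53.04% of the time.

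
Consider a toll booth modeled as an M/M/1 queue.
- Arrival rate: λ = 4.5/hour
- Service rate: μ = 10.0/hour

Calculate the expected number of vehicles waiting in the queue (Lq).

ρ = λ/μ = 4.5/10.0 = 0.4500
For M/M/1: Lq = λ²/(μ(μ-λ))
Lq = 20.25/(10.0 × 5.50)
Lq = 0.3682 vehicles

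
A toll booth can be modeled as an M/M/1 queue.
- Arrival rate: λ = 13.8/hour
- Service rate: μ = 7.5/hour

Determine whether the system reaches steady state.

Stability requires ρ = λ/(cμ) < 1
ρ = 13.8/(1 × 7.5) = 13.8/7.50 = 1.8400
Since 1.8400 ≥ 1, the system is UNSTABLE.
Queue grows without bound. Need μ > λ = 13.8.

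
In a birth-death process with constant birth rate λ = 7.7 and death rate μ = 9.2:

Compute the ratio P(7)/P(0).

For constant rates: P(n)/P(0) = (λ/μ)^n
P(7)/P(0) = (7.7/9.2)^7 = 0.83696^7 = 0.2877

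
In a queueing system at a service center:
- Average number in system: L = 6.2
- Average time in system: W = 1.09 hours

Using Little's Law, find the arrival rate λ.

Little's Law: L = λW, so λ = L/W
λ = 6.2/1.09 = 5.6881 customers/hour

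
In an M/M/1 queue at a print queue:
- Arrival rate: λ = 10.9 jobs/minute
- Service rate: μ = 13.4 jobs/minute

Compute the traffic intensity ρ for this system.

Server utilization: ρ = λ/μ
ρ = 10.9/13.4 = 0.8134
The server is busy 81.34% of the time.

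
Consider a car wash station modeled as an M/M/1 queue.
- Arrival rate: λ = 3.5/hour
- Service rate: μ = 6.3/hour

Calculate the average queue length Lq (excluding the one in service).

ρ = λ/μ = 3.5/6.3 = 0.5556
For M/M/1: Lq = λ²/(μ(μ-λ))
Lq = 12.25/(6.3 × 2.80)
Lq = 0.6944 cars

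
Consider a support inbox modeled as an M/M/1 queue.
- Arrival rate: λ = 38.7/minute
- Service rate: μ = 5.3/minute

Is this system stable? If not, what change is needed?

Stability requires ρ = λ/(cμ) < 1
ρ = 38.7/(1 × 5.3) = 38.7/5.30 = 7.3019
Since 7.3019 ≥ 1, the system is UNSTABLE.
Queue grows without bound. Need μ > λ = 38.7.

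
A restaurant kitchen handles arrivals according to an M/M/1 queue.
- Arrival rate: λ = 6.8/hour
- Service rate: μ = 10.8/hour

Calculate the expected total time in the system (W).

First, compute utilization: ρ = λ/μ = 6.8/10.8 = 0.6296
For M/M/1: W = 1/(μ-λ)
W = 1/(10.8-6.8) = 1/4.00
W = 0.2500 hours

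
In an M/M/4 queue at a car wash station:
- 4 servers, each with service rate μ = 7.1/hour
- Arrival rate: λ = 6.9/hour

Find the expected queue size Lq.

Traffic intensity: ρ = λ/(cμ) = 6.9/(4×7.1) = 0.2430
Since ρ = 0.2430 < 1, system is stable.
Offered load a = λ/μ = cρ = 6.9/7.1 = 0.9718
P₀ = [ Σₙ₌₀^3 aⁿ/n! + a^4/(4!(1-ρ)) ]⁻¹
Σ = a^0/0! + a^1/1! + a^2/2! + a^3/3! = 1.0000 + 0.9718 + 0.4722 + 0.1530 = 2.5970
a^4/(4!(1-ρ)) = 0.89200/(24 × 0.75704) = 0.04909
P₀ = 1/(2.5970 + 0.04909) = 0.3779
Lq = P₀·a^4·ρ / (4!(1-ρ)²) = 0.37791 × 0.89200 × 0.24296 / (24 × 0.57311) = 0.005954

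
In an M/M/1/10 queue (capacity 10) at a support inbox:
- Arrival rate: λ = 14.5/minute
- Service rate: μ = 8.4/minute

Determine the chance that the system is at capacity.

ρ = λ/μ = 14.5/8.4 = 1.72619
P₀ = (1-ρ)/(1-ρ^(K+1)) = (1-1.72619)/(1-1.72619^11) = -0.7262/-404.4848 = 0.001795
P_K = P₀×ρ^K = 0.0017953 × 1.72619^10 = 0.0017953 × 234.9016 = 0.4217
Blocking probability = 42.17%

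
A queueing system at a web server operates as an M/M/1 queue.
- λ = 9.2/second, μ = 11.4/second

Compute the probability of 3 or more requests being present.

ρ = λ/μ = 9.2/11.4 = 0.8070
P(N ≥ n) = ρⁿ
P(N ≥ 3) = 0.8070^3
P(N ≥ 3) = 0.5256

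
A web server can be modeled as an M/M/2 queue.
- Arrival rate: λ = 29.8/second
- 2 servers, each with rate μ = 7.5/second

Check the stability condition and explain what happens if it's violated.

Stability requires ρ = λ/(cμ) < 1
ρ = 29.8/(2 × 7.5) = 29.8/15.00 = 1.9867
Since 1.9867 ≥ 1, the system is UNSTABLE.
Need c > λ/μ = 29.8/7.5 = 3.97.
Minimum servers needed: c = 4.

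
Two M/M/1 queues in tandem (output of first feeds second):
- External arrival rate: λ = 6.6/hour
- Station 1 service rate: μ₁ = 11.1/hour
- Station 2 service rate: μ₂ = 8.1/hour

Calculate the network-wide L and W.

By Jackson's theorem, each station behaves as independent M/M/1.
Station 1: ρ₁ = 6.6/11.1 = 0.5946, L₁ = ρ₁/(1-ρ₁) = λ/(μ₁-λ) = 6.6/4.50 = 1.4667
Station 2: ρ₂ = 6.6/8.1 = 0.8148, L₂ = ρ₂/(1-ρ₂) = λ/(μ₂-λ) = 6.6/1.50 = 4.4000
Total: L = L₁ + L₂ = 1.4667 + 4.4000 = 5.8667
W = L/λ = 5.8667/6.6 = 0.8889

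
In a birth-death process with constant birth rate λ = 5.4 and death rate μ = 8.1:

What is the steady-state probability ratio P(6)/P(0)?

For constant rates: P(n)/P(0) = (λ/μ)^n
P(6)/P(0) = (5.4/8.1)^6 = 0.66667^6 = 0.08779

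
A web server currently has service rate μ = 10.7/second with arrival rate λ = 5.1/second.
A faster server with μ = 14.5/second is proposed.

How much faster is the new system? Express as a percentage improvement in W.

System 1: ρ₁ = 5.1/10.7 = 0.4766, W₁ = 1/(10.7-5.1) = 0.1786
System 2: ρ₂ = 5.1/14.5 = 0.3517, W₂ = 1/(14.5-5.1) = 0.1064
Improvement: (W₁-W₂)/W₁ = (0.1786-0.1064)/0.1786 = 40.43%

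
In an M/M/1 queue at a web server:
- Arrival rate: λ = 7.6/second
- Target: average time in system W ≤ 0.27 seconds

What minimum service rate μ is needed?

For M/M/1: W = 1/(μ-λ)
Need W ≤ 0.27, so 1/(μ-λ) ≤ 0.27
μ - λ ≥ 1/0.27 = 3.7037
μ ≥ 7.6 + 3.7037 = 11.3037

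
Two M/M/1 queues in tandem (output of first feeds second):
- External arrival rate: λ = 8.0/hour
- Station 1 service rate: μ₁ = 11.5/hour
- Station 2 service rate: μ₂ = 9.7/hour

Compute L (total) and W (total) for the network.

By Jackson's theorem, each station behaves as independent M/M/1.
Station 1: ρ₁ = 8.0/11.5 = 0.6957, L₁ = ρ₁/(1-ρ₁) = λ/(μ₁-λ) = 8.0/3.50 = 2.2857143
Station 2: ρ₂ = 8.0/9.7 = 0.8247, L₂ = ρ₂/(1-ρ₂) = λ/(μ₂-λ) = 8.0/1.70 = 4.7058824
Total: L = L₁ + L₂ = 2.2857143 + 4.7058824 = 6.991597
W = L/λ = 6.991597/8.0 = 0.8739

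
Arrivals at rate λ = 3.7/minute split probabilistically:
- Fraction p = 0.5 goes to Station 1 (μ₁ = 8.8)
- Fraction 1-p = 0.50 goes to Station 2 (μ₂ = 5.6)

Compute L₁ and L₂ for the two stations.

Effective rates: λ₁ = 3.7×0.5 = 1.85, λ₂ = 3.7×0.50 = 1.85
Station 1: ρ₁ = 1.85/8.8 = 0.21023, L₁ = ρ₁/(1-ρ₁) = 0.21023/(1-0.21023) = 0.2662
Station 2: ρ₂ = 1.85/5.6 = 0.33036, L₂ = ρ₂/(1-ρ₂) = 0.33036/(1-0.33036) = 0.4933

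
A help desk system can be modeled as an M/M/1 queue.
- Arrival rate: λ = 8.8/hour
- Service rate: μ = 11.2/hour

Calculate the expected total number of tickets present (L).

ρ = λ/μ = 8.8/11.2 = 0.7857
For M/M/1: L = λ/(μ-λ)
L = 8.8/(11.2-8.8) = 8.8/2.40
L = 3.6667 tickets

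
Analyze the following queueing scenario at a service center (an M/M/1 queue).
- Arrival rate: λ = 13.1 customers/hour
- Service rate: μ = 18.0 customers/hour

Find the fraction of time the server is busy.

Server utilization: ρ = λ/μ
ρ = 13.1/18.0 = 0.7278
The server is busy 72.78% of the time.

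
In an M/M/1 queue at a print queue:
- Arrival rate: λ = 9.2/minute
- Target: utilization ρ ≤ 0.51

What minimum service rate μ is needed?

ρ = λ/μ, so μ = λ/ρ
μ ≥ 9.2/0.51 = 18.0392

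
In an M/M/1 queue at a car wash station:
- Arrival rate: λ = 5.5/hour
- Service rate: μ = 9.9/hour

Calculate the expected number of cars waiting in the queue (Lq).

ρ = λ/μ = 5.5/9.9 = 0.5556
For M/M/1: Lq = λ²/(μ(μ-λ))
Lq = 30.25/(9.9 × 4.40)
Lq = 0.6944 cars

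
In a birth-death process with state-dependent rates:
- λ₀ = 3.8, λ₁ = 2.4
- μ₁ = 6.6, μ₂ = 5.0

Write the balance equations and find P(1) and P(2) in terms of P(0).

Balance equations:
State 0: λ₀P₀ = μ₁P₁ → P₁ = (λ₀/μ₁)P₀ = (3.8/6.6)P₀ = 0.5758P₀
State 1: P₂ = (λ₀λ₁)/(μ₁μ₂)P₀ = (3.8×2.4)/(6.6×5.0)P₀ = 0.2764P₀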